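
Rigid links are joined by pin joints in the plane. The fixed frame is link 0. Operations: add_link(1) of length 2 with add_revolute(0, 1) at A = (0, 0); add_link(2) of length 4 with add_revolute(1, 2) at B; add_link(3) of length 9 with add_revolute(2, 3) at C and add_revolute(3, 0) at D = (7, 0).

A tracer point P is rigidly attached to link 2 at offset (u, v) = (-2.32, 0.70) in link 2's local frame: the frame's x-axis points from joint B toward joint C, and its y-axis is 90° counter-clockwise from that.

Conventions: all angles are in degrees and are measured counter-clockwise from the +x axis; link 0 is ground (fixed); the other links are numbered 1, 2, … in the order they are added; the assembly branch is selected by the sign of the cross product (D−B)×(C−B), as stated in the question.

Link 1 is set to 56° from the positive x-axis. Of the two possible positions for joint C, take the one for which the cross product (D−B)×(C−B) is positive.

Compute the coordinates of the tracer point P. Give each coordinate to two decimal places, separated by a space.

A=(0,0), D=(7.00,0)
B = A + 2.00·(cos56°, sin56°) = (1.1184, 1.6581)
|BD| = 6.1109
circle(B,4.00) ∩ circle(D,9.00): a=-2.2630, h=3.2983
  candidates: C₊=(-0.1647,5.4467) cross=20.156; C₋=(-1.9546,-0.9025) cross=-20.156
  branch + wants cross > 0 → take C=(-0.1647,5.4467) (cross=20.156)
ex = (C−B)/|BC| = (-0.3208,0.9472); ey = (-0.9472,-0.3208)
P = B + -2.32·ex + 0.70·ey = (1.1996,-0.7639)

1.20 -0.76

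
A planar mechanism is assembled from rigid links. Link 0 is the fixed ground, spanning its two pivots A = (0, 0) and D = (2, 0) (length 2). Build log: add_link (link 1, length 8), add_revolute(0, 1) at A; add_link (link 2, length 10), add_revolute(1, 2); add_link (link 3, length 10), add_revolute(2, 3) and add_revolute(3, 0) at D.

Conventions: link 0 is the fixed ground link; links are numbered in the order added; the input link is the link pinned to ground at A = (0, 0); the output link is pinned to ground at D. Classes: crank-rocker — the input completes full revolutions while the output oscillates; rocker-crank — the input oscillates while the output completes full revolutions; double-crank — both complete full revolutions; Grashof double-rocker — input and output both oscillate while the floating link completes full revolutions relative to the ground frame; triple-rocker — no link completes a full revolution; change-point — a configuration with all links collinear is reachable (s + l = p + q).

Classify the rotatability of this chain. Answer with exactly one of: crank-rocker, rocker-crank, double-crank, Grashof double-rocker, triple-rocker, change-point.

lengths: ground=2, input=8, coupler=10, output=10
sorted: s=2 (shortest), l=10 (longest), p+q=18
s + l = 12 vs p + q = 18
s + l < p + q (Grashof) with shortest = ground link → double-crank

double-crank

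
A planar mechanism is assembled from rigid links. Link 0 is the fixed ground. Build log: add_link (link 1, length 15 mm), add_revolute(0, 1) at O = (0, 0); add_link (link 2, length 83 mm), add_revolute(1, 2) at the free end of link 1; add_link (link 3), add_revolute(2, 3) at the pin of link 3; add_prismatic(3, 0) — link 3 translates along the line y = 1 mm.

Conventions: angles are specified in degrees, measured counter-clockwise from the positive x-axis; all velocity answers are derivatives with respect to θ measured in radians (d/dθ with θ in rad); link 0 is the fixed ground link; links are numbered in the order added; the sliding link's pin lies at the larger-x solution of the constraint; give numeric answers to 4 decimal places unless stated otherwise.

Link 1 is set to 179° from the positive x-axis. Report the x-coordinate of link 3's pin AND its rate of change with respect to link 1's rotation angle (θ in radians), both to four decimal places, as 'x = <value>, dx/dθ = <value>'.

geometry: r = 15 mm, L = 83 mm, e = 1 mm
crank pin P = (r cos θ, r sin θ) = (-14.997715, 0.261786)
h = r sin θ − e = 0.261786 − 1 = -0.738214
x = r cos θ + √(L² − h²) = -14.997715 + 82.996717 = 67.999002
dx/dθ = −r sin θ − h·r cos θ/√(L² − h²) (θ in radians; h = -0.738214) = -0.395183

x = 67.9990, dx/dθ = -0.3952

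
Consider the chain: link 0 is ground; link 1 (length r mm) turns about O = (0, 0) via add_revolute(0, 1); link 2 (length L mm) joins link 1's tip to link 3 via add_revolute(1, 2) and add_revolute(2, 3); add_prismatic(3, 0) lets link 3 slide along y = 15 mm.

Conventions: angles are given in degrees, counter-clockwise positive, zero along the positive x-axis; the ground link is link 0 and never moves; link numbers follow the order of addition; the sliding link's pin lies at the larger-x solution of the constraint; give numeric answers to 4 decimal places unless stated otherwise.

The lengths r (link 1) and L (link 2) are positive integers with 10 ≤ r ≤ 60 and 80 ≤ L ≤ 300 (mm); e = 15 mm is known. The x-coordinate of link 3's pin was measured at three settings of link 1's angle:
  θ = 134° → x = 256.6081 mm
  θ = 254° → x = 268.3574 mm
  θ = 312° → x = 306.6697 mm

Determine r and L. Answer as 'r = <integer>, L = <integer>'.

constraint per measurement: (x − r cos θ)² + (r sin θ − e)² = L²
subtracting the θ₁ and θ₂ equations cancels the r² and L² terms:
r = (x₁² − x₂²) / (2[(x₁cos θ₁ + e sin θ₁) − (x₂cos θ₂ + e sin θ₂)]) = 39.0000 → r = 39
L² = (x₁ − r cos θ₁)² + (r sin θ₁ − e)² = 80655.9767 → L = 284.0000 → L = 284
check at θ₃=312°: x = 306.6697 (printed 306.6697) ✓

r = 39, L = 284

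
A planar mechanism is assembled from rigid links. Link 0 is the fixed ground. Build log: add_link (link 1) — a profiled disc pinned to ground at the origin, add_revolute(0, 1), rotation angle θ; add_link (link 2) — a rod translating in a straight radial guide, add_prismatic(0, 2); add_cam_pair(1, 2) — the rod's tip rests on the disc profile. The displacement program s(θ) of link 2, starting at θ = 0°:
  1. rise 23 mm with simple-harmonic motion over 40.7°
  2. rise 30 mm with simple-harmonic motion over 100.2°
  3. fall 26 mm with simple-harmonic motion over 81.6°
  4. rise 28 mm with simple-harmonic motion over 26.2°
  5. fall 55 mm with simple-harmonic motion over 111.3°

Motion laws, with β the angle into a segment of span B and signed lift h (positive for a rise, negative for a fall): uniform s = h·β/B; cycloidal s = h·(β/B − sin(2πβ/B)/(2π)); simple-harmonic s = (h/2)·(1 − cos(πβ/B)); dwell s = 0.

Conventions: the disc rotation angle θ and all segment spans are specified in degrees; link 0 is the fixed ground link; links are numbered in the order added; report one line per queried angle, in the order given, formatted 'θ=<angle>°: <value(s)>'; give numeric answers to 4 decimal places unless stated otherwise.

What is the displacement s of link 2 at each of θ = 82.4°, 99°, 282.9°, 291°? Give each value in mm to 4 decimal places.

seg 1 [0°–40.7°] simple-harmonic, h=23: full span → s += 23 → s = 23.0000
seg 2 [40.7°–140.9°] simple-harmonic, h=30: θ=82.4° here. β=41.7, B=100.2. 30/2·(1 − cos(π·0.4162)) = 11.0950 → s = 34.0950
seg 2 [40.7°–140.9°] simple-harmonic, h=30: θ=99° here. β=58.3, B=100.2. 30/2·(1 − cos(π·0.5818)) = 18.8141 → s = 41.8141
seg 2 [40.7°–140.9°] simple-harmonic, h=30: full span → s += 30 → s = 53.0000
seg 3 [140.9°–222.5°] simple-harmonic, h=-26: full span → s += -26 → s = 27.0000
seg 4 [222.5°–248.7°] simple-harmonic, h=28: full span → s += 28 → s = 55.0000
seg 5 [248.7°–360°] simple-harmonic, h=-55: θ=282.9° here. β=34.2, B=111.3. -55/2·(1 − cos(π·0.3073)) = -11.8487 → s = 43.1513
seg 5 [248.7°–360°] simple-harmonic, h=-55: θ=291° here. β=42.3, B=111.3. -55/2·(1 − cos(π·0.3801)) = -17.3809 → s = 37.6191

θ=82.4°: 34.0950
θ=99°: 41.8141
θ=282.9°: 43.1513
θ=291°: 37.6191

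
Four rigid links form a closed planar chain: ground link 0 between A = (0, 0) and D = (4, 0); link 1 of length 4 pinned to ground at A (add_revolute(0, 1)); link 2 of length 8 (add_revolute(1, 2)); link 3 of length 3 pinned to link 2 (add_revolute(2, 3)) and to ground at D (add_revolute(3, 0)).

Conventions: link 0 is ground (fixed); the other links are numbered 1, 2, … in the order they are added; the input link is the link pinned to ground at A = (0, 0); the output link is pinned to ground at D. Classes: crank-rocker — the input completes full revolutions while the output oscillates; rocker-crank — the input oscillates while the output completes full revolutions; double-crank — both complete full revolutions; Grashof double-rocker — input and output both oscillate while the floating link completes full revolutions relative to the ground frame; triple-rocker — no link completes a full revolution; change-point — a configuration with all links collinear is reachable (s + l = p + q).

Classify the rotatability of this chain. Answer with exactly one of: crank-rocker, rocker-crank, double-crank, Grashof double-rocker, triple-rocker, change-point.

lengths: ground=4, input=4, coupler=8, output=3
sorted: s=3 (shortest), l=8 (longest), p+q=8
s + l = 11 vs p + q = 8
s + l > p + q → non-Grashof → no link fully rotates → triple-rocker

triple-rocker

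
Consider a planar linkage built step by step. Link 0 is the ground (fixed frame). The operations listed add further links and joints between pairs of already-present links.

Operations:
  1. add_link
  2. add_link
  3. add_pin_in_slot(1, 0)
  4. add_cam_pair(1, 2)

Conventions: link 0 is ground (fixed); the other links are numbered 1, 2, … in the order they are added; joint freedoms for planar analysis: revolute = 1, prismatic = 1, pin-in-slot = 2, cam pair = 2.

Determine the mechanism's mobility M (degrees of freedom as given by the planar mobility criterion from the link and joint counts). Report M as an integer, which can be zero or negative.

ground; <1,0,0>
#1 <2,0,0>
#2 <3,0,0>
PS:1↔0 J2 <3,0,1>
C:1↔2 J2 <3,0,2>
3×2 − 2×0 − 1×2 = 4

M = 4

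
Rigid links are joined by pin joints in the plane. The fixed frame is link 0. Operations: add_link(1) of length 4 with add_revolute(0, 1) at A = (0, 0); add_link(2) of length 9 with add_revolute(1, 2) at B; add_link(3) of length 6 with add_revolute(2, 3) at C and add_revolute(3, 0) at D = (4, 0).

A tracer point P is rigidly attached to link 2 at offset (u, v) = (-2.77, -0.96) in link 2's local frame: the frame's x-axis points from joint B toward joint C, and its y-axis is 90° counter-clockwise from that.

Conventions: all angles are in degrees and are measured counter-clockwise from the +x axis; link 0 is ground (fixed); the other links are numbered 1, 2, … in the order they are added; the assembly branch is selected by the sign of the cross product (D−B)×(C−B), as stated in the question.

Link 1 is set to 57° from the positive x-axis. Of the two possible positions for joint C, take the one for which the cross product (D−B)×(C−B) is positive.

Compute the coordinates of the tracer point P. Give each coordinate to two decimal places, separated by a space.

A=(0,0), D=(4.00,0)
B = A + 4.00·(cos57°, sin57°) = (2.1786, 3.3547)
|BD| = 3.8173
circle(B,9.00) ∩ circle(D,6.00): a=7.8029, h=4.4849
  candidates: C₊=(9.8432,-1.3626) cross=17.120; C₋=(1.9603,-5.6427) cross=-17.120
  branch + wants cross > 0 → take C=(9.8432,-1.3626) (cross=17.120)
ex = (C−B)/|BC| = (0.8516,-0.5241); ey = (0.5241,0.8516)
P = B + -2.77·ex + -0.96·ey = (-0.6836,3.9890)

-0.68 3.99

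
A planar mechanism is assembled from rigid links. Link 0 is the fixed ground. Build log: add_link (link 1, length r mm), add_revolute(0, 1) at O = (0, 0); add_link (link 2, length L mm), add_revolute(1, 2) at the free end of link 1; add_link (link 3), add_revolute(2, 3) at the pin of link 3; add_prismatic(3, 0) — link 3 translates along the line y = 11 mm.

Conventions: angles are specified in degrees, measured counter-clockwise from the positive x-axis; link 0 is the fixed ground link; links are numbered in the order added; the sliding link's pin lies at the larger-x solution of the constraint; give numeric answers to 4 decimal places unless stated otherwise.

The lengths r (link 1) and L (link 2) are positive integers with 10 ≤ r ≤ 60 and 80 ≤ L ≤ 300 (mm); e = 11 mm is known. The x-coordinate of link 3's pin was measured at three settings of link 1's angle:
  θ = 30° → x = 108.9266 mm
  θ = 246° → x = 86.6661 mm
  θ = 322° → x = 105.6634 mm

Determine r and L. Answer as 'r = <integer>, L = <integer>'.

constraint per measurement: (x − r cos θ)² + (r sin θ − e)² = L²
subtracting the θ₁ and θ₂ equations cancels the r² and L² terms:
r = (x₁² − x₂²) / (2[(x₁cos θ₁ + e sin θ₁) − (x₂cos θ₂ + e sin θ₂)]) = 15.0001 → r = 15
L² = (x₁ − r cos θ₁)² + (r sin θ₁ − e)² = 9216.0081 → L = 96.0000 → L = 96
check at θ₃=322°: x = 105.6634 (printed 105.6634) ✓

r = 15, L = 96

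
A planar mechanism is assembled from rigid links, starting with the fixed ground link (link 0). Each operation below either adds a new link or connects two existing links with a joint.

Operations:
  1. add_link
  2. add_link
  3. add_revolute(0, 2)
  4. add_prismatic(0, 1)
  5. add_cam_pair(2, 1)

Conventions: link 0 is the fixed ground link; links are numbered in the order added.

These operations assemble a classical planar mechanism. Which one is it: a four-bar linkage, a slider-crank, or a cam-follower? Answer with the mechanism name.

links: 3 (incl. ground); joints: 1 revolute, 1 prismatic, 1 higher (cam) pair, forming one closed loop
3 links, revolute + prismatic + higher pair in one loop → cam-follower

cam-follower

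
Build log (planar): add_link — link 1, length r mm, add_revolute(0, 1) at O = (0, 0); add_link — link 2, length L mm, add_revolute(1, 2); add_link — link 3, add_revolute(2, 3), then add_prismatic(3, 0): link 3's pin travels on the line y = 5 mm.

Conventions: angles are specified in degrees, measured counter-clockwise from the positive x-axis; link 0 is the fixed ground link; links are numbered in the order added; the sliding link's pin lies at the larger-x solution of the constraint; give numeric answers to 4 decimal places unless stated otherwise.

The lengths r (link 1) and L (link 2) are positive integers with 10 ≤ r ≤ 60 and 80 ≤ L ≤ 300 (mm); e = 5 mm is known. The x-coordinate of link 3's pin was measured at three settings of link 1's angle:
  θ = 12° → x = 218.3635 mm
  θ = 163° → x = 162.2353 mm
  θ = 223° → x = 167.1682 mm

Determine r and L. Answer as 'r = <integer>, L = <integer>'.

constraint per measurement: (x − r cos θ)² + (r sin θ − e)² = L²
subtracting the θ₁ and θ₂ equations cancels the r² and L² terms:
r = (x₁² − x₂²) / (2[(x₁cos θ₁ + e sin θ₁) − (x₂cos θ₂ + e sin θ₂)]) = 29.0000 → r = 29
L² = (x₁ − r cos θ₁)² + (r sin θ₁ − e)² = 36100.0032 → L = 190.0000 → L = 190
check at θ₃=223°: x = 167.1682 (printed 167.1682) ✓

r = 29, L = 190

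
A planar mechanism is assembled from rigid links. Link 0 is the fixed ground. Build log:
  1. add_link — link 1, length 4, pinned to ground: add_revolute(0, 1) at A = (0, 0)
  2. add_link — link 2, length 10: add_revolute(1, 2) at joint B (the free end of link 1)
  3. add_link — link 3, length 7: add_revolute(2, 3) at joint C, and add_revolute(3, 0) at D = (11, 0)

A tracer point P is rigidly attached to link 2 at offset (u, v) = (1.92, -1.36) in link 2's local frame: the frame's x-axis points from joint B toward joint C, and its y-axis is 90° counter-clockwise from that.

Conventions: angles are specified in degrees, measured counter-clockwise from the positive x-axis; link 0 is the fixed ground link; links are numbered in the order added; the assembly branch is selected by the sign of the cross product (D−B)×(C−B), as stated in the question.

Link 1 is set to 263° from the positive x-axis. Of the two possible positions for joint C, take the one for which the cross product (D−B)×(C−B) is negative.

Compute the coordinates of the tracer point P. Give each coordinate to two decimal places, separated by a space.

A=(0,0), D=(11.00,0)
B = A + 4.00·(cos263°, sin263°) = (-0.4875, -3.9702)
|BD| = 12.1542
circle(B,10.00) ∩ circle(D,7.00): a=8.1751, h=5.7591
  candidates: C₊=(5.3580,4.1434) cross=69.997; C₋=(9.1204,-6.7429) cross=-69.997
  branch - wants cross < 0 → take C=(9.1204,-6.7429) (cross=-69.997)
ex = (C−B)/|BC| = (0.9608,-0.2773); ey = (0.2773,0.9608)
P = B + 1.92·ex + -1.36·ey = (0.9801,-5.8092)

0.98 -5.81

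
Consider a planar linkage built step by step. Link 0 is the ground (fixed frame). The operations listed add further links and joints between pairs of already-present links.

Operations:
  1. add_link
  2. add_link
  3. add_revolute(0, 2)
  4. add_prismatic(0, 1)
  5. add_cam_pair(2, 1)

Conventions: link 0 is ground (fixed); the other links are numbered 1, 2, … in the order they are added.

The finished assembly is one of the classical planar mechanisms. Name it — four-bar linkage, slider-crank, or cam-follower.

links: 3 (incl. ground); joints: 1 revolute, 1 prismatic, 1 higher (cam) pair, forming one closed loop
3 links, revolute + prismatic + higher pair in one loop → cam-follower

cam-follower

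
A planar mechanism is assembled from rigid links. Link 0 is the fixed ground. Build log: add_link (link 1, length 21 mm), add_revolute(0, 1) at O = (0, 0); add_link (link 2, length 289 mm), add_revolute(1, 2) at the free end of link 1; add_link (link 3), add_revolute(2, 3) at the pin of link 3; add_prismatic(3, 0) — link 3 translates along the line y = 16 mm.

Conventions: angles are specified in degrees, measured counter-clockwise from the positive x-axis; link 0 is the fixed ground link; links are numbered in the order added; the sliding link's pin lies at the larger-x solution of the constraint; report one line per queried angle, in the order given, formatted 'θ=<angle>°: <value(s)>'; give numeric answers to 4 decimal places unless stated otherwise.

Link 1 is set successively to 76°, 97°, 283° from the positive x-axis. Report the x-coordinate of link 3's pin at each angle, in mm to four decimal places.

geometry: r = 21 mm, L = 289 mm, e = 16 mm
θ=76°: crank pin P = (r cos θ, r sin θ) = (5.080360, 20.376210)
θ=76°: h = r sin θ − e = 20.376210 − 16 = 4.376210
θ=76°: x = r cos θ + √(L² − h²) = 5.080360 + 288.966865 = 294.047224
θ=97°: crank pin P = (r cos θ, r sin θ) = (-2.559256, 20.843469)
θ=97°: h = r sin θ − e = 20.843469 − 16 = 4.843469
θ=97°: x = r cos θ + √(L² − h²) = -2.559256 + 288.959410 = 286.400154
θ=283°: crank pin P = (r cos θ, r sin θ) = (4.723972, -20.461771)
θ=283°: h = r sin θ − e = -20.461771 − 16 = -36.461771
θ=283°: x = r cos θ + √(L² − h²) = 4.723972 + 286.690668 = 291.414640

θ=76°: 294.0472
θ=97°: 286.4002
θ=283°: 291.4146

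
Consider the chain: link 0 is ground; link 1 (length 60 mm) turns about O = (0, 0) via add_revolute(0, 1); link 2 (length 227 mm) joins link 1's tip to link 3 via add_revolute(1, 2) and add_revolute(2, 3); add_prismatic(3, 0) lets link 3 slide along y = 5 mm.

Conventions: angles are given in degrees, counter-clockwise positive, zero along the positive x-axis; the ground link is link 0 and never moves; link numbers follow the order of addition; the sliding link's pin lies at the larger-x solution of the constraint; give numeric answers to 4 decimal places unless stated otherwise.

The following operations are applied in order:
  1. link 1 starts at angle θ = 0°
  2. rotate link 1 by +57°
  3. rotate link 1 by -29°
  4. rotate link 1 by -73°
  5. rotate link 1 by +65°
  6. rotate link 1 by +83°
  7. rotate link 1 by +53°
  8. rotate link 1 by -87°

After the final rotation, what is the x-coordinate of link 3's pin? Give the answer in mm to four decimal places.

geometry: r = 60 mm, L = 227 mm, e = 5 mm; θ starts at 0°
rotate link 1 by +57°: θ ← 0° +57° = 57°
rotate link 1 by -29°: θ ← 57° -29° = 28°
rotate link 1 by -73°: θ ← 28° -73° = -45°
rotate link 1 by +65°: θ ← -45° +65° = 20°
rotate link 1 by +83°: θ ← 20° +83° = 103°
rotate link 1 by +53°: θ ← 103° +53° = 156°
rotate link 1 by -87°: θ ← 156° -87° = 69°
crank pin P = (r cos θ, r sin θ) = (21.502077, 56.014826)
h = r sin θ − e = 56.014826 − 5 = 51.014826
x = r cos θ + √(L² − h²) = 21.502077 + 221.193326 = 242.695403

242.6954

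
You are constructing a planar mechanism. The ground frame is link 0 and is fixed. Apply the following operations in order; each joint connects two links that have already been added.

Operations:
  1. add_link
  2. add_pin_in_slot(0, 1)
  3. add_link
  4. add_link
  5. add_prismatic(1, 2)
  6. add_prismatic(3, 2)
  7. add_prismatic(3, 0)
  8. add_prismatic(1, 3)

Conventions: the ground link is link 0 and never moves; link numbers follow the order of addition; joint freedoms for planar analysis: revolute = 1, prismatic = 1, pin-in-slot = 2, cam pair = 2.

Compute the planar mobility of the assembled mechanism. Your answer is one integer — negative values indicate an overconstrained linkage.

link 0 = ground. State L|J1|J2 = 1|0|0
+link1  2|0|0
PS(0,1) f=2→J2  2|0|1
+link2  3|0|1
+link3  4|0|1
P(1,2) f=1→J1  4|1|1
P(3,2) f=1→J1  4|2|1
P(3,0) f=1→J1  4|3|1
P(1,3) f=1→J1  4|4|1
M = 3(4−1)−2·4−1 = 9−8−1 = 0

M = 0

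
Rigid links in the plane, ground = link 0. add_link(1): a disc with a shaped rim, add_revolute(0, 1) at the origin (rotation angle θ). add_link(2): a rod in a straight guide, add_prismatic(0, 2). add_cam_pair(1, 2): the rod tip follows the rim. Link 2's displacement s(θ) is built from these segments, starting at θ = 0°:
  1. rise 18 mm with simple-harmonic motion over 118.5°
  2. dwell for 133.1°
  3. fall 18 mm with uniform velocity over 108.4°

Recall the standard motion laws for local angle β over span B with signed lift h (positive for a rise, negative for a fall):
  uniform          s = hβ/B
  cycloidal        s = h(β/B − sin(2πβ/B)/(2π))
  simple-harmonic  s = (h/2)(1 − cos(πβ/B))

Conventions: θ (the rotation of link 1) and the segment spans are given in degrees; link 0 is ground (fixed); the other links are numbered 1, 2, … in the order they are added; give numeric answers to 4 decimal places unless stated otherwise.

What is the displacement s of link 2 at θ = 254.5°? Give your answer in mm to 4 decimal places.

segment 1 (0° to 118.5°, simple-harmonic, h = 18) is passed completely: s = 0.0000 + (18) = 18.0000
segment 2 (118.5° to 251.6°, dwell): s unchanged at 18.0000
θ = 254.5° falls in segment 3 (251.6° to 360°, uniform, h = -18): β = 254.5 − 251.6 = 2.9°, B = 108.4°; Δs = -18·2.9/108.4 = -0.4815; s = 18.0000 − 0.4815 = 17.5185

17.5185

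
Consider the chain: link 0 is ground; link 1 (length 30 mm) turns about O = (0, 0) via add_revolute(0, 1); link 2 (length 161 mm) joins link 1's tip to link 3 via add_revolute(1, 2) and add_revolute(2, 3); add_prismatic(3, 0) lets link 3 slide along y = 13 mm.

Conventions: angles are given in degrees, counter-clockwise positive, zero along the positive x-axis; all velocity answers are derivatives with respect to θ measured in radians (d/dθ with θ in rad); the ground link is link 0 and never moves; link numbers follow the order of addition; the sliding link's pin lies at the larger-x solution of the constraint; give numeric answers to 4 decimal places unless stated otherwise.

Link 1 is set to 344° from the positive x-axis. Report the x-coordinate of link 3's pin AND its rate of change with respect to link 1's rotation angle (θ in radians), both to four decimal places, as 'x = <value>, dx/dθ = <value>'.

geometry: r = 30 mm, L = 161 mm, e = 13 mm
crank pin P = (r cos θ, r sin θ) = (28.837851, -8.269121)
h = r sin θ − e = -8.269121 − 13 = -21.269121
x = r cos θ + √(L² − h²) = 28.837851 + 159.588924 = 188.426774
dx/dθ = −r sin θ − h·r cos θ/√(L² − h²) (θ in radians; h = -21.269121) = 12.112468

x = 188.4268, dx/dθ = 12.1125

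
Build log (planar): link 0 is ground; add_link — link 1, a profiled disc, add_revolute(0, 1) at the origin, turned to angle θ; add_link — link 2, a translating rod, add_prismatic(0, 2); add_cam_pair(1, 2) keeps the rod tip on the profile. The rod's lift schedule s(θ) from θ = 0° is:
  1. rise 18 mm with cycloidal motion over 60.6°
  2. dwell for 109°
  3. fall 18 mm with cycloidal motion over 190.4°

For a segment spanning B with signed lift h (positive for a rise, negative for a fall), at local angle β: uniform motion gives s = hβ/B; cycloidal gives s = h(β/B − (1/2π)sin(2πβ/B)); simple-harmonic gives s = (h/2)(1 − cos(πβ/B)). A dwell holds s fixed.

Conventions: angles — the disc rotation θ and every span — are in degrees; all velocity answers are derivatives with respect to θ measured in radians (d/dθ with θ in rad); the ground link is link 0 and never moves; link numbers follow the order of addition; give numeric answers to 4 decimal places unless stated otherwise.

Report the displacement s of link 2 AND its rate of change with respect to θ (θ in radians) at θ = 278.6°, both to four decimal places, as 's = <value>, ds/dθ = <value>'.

seg 1 [0°–60.6°] cycloidal, h=18: full span → s += 18 → s = 18.0000
seg 2 [60.6°–169.6°] dwell: s stays 18.0000
seg 3 [169.6°–360°] cycloidal, h=-18: θ=278.6° here. β=109, B=190.4. -18·(0.5725 − sin(2π·0.5725)/(2π)) = -11.5646 → s = 6.4354
velocity in seg [169.6°–360°] (cycloidal), θ in radians: β = 109° = 1.9024 rad, B = 190.4° = 3.3231 rad; ds/dθ = (h/B)(1 − cos(2πβ/B)) = ((-18)/3.3231)(1 − cos(2π·0.5725)) = -10.281204 mm/rad

s = 6.4354, ds/dθ = -10.2812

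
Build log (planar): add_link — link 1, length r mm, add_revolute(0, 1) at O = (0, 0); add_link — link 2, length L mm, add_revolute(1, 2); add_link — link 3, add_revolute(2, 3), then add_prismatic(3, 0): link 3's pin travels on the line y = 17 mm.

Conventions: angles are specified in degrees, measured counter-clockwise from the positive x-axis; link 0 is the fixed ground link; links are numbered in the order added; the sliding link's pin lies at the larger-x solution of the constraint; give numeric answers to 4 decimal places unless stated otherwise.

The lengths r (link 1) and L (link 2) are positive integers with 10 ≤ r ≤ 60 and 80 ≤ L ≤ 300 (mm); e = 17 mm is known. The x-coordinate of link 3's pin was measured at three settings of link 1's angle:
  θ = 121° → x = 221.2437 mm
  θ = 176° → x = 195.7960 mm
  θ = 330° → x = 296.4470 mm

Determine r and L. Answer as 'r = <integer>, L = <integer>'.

constraint per measurement: (x − r cos θ)² + (r sin θ − e)² = L²
subtracting the θ₁ and θ₂ equations cancels the r² and L² terms:
r = (x₁² − x₂²) / (2[(x₁cos θ₁ + e sin θ₁) − (x₂cos θ₂ + e sin θ₂)]) = 56.0001 → r = 56
L² = (x₁ − r cos θ₁)² + (r sin θ₁ − e)² = 63504.0083 → L = 252.0000 → L = 252
check at θ₃=330°: x = 296.4470 (printed 296.4470) ✓

r = 56, L = 252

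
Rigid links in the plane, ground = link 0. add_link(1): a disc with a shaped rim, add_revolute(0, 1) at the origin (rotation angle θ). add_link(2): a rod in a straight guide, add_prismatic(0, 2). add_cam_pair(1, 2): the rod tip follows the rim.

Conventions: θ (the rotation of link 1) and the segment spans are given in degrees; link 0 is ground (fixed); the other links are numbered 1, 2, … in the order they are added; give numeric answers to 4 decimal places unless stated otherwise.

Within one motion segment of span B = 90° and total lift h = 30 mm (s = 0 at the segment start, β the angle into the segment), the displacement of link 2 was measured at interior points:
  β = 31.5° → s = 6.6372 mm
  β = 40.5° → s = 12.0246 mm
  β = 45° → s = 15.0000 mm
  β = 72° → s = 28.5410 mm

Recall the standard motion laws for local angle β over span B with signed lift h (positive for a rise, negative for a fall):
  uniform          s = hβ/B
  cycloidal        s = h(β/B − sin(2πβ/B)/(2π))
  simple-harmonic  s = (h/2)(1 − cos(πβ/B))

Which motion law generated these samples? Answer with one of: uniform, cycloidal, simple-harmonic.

candidates at β/B = r: uniform s = h·r (linear in β); cycloidal s = h·(r − sin(2πr)/(2π)); simple-harmonic s = (h/2)(1 − cos(πr))
β=31.5°: printed 6.6372 | uniform 10.5000, cycloidal 6.6372, simple-harmonic 8.1901
β=40.5°: printed 12.0246 | uniform 13.5000, cycloidal 12.0246, simple-harmonic 12.6535
β=45°: printed 15.0000 | uniform 15.0000, cycloidal 15.0000, simple-harmonic 15.0000
β=72°: printed 28.5410 | uniform 24.0000, cycloidal 28.5410, simple-harmonic 27.1353
only one law matches every sample → cycloidal

cycloidal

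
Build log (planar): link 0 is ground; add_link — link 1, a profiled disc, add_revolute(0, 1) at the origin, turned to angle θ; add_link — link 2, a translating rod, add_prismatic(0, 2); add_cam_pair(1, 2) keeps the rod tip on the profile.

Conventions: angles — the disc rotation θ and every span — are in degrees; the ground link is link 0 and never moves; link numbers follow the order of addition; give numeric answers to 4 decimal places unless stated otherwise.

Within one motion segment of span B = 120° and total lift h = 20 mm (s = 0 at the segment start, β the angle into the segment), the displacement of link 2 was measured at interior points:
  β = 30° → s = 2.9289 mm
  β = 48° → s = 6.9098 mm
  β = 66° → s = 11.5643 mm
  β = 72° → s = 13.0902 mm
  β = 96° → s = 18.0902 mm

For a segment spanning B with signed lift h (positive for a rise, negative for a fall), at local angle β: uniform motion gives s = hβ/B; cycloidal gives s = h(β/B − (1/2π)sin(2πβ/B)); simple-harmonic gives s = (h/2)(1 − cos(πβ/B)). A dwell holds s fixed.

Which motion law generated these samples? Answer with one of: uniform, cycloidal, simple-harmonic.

candidates at β/B = r: uniform s = h·r (linear in β); cycloidal s = h·(r − sin(2πr)/(2π)); simple-harmonic s = (h/2)(1 − cos(πr))
β=30°: printed 2.9289 | uniform 5.0000, cycloidal 1.8169, simple-harmonic 2.9289
β=48°: printed 6.9098 | uniform 8.0000, cycloidal 6.1290, simple-harmonic 6.9098
β=66°: printed 11.5643 | uniform 11.0000, cycloidal 11.9836, simple-harmonic 11.5643
β=72°: printed 13.0902 | uniform 12.0000, cycloidal 13.8710, simple-harmonic 13.0902
β=96°: printed 18.0902 | uniform 16.0000, cycloidal 19.0273, simple-harmonic 18.0902
only one law matches every sample → simple-harmonic

simple-harmonic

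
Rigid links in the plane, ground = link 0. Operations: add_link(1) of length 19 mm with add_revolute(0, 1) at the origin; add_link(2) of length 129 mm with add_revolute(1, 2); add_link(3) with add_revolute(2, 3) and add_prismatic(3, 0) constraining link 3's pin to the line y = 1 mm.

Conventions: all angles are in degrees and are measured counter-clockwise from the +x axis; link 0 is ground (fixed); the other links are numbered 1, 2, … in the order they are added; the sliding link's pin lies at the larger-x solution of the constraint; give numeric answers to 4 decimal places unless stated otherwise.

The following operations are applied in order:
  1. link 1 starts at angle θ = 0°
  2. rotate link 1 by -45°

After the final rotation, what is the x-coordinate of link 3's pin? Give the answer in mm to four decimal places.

geometry: r = 19 mm, L = 129 mm, e = 1 mm; θ starts at 0°
rotate link 1 by -45°: θ ← 0° -45° = -45°
crank pin P = (r cos θ, r sin θ) = (13.435029, -13.435029)
h = r sin θ − e = -13.435029 − 1 = -14.435029
x = r cos θ + √(L² − h²) = 13.435029 + 128.189820 = 141.624849

141.6248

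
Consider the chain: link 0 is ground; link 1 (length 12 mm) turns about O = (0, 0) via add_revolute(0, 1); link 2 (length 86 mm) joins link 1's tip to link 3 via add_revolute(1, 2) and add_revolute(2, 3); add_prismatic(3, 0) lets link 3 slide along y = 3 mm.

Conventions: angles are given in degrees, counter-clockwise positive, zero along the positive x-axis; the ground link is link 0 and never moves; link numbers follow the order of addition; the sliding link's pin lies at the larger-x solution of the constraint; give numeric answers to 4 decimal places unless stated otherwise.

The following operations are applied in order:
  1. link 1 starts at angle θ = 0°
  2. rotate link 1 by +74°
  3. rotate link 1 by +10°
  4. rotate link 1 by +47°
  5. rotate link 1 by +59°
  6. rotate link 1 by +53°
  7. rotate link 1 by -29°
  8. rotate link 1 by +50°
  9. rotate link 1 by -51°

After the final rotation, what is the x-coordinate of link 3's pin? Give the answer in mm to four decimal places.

geometry: r = 12 mm, L = 86 mm, e = 3 mm; θ starts at 0°
rotate link 1 by +74°: θ ← 0° +74° = 74°
rotate link 1 by +10°: θ ← 74° +10° = 84°
rotate link 1 by +47°: θ ← 84° +47° = 131°
rotate link 1 by +59°: θ ← 131° +59° = 190°
rotate link 1 by +53°: θ ← 190° +53° = 243°
rotate link 1 by -29°: θ ← 243° -29° = 214°
rotate link 1 by +50°: θ ← 214° +50° = 264°
rotate link 1 by -51°: θ ← 264° -51° = 213°
crank pin P = (r cos θ, r sin θ) = (-10.064047, -6.535668)
h = r sin θ − e = -6.535668 − 3 = -9.535668
x = r cos θ + √(L² − h²) = -10.064047 + 85.469708 = 75.405661

75.4057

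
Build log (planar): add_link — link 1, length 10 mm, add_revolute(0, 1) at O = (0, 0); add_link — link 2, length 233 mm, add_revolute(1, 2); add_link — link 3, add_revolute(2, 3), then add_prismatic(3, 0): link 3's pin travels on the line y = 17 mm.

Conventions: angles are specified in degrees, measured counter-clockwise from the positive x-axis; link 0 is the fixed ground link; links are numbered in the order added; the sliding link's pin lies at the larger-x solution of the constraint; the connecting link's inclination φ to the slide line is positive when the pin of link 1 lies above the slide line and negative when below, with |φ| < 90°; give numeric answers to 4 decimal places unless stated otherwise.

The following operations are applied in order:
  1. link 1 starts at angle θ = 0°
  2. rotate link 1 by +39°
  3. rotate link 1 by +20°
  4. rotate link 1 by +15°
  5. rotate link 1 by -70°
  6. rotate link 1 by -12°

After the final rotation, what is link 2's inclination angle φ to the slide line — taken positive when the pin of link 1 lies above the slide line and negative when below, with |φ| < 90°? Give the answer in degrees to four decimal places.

geometry: r = 10 mm, L = 233 mm, e = 17 mm; θ starts at 0°
rotate link 1 by +39°: θ ← 0° +39° = 39°
rotate link 1 by +20°: θ ← 39° +20° = 59°
rotate link 1 by +15°: θ ← 59° +15° = 74°
rotate link 1 by -70°: θ ← 74° -70° = 4°
rotate link 1 by -12°: θ ← 4° -12° = -8°
h = r sin θ − e = -1.391731 − 17 = -18.391731
sin φ = h / L = -18.391731 / 233 = -0.07893447
φ = arcsin(-0.07893447) = -4.527322°

-4.5273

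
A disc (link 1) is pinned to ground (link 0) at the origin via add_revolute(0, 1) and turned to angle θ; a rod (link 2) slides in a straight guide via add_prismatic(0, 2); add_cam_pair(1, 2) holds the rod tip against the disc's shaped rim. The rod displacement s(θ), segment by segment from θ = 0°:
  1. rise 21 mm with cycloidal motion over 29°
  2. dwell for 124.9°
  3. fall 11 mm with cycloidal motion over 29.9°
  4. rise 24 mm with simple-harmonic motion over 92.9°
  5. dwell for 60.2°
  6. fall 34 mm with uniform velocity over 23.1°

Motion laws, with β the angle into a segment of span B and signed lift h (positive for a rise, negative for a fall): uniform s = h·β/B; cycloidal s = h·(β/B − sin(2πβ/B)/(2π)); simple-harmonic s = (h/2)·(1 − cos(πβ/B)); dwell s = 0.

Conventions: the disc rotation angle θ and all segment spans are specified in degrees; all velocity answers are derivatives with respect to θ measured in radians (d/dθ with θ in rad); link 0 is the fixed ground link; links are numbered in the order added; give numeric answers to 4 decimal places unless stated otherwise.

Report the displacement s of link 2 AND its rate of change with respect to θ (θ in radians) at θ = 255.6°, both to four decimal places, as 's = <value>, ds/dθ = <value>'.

segment 1 (0° to 29°, cycloidal, h = 21) is passed completely: s = 0.0000 + (21) = 21.0000
segment 2 (29° to 153.9°, dwell): s unchanged at 21.0000
segment 3 (153.9° to 183.8°, cycloidal, h = -11) is passed completely: s = 21.0000 + (-11) = 10.0000
θ = 255.6° falls in segment 4 (183.8° to 276.7°, simple-harmonic, h = 24): β = 255.6 − 183.8 = 71.8°, B = 92.9°; Δs = 24/2·(1 − cos(π·0.7729)) = 21.0726; s = 10.0000 + 21.0726 = 31.0726
velocity in seg [183.8°–276.7°] (simple-harmonic), θ in radians: β = 71.8° = 1.2531 rad, B = 92.9° = 1.6214 rad; ds/dθ = (πh/(2B)) sin(πβ/B) = (π·24/(2·1.6214)) sin(π·0.7729) = 15.217936 mm/rad

s = 31.0726, ds/dθ = 15.2179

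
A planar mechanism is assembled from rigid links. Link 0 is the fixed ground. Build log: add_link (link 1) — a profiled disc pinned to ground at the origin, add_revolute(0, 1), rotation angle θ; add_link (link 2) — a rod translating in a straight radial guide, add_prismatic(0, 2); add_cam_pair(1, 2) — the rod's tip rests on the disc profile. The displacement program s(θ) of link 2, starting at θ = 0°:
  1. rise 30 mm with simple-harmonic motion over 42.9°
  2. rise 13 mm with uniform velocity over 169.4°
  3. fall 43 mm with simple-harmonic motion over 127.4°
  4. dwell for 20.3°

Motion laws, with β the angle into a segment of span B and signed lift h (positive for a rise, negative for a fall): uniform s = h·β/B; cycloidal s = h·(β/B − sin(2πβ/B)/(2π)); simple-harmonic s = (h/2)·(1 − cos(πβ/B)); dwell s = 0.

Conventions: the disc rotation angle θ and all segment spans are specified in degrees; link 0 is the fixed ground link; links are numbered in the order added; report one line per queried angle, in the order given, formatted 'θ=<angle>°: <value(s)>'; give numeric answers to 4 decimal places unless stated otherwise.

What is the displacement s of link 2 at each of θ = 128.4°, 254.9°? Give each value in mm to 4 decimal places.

seg 1 [0°–42.9°] simple-harmonic, h=30: full span → s += 30 → s = 30.0000
seg 2 [42.9°–212.3°] uniform, h=13: θ=128.4° here. β=85.5, B=169.4. 13·85.5/169.4 = 6.5614 → s = 36.5614
seg 2 [42.9°–212.3°] uniform, h=13: full span → s += 13 → s = 43.0000
seg 3 [212.3°–339.7°] simple-harmonic, h=-43: θ=254.9° here. β=42.6, B=127.4. -43/2·(1 − cos(π·0.3344)) = -10.8113 → s = 32.1887

θ=128.4°: 36.5614
θ=254.9°: 32.1887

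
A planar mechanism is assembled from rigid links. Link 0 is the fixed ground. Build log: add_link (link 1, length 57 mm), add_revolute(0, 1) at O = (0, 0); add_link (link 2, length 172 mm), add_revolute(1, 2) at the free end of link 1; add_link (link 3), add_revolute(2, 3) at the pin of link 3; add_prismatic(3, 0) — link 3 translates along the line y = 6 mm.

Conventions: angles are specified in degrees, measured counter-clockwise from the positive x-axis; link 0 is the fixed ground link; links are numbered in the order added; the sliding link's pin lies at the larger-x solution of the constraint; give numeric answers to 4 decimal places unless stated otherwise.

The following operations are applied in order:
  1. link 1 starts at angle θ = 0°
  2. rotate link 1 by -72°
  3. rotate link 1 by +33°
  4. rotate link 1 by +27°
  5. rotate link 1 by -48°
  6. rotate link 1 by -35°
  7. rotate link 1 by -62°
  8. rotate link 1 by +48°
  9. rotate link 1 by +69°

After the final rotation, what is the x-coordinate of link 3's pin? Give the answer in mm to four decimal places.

geometry: r = 57 mm, L = 172 mm, e = 6 mm; θ starts at 0°
rotate link 1 by -72°: θ ← 0° -72° = -72°
rotate link 1 by +33°: θ ← -72° +33° = -39°
rotate link 1 by +27°: θ ← -39° +27° = -12°
rotate link 1 by -48°: θ ← -12° -48° = -60°
rotate link 1 by -35°: θ ← -60° -35° = -95°
rotate link 1 by -62°: θ ← -95° -62° = -157°
rotate link 1 by +48°: θ ← -157° +48° = -109°
rotate link 1 by +69°: θ ← -109° +69° = -40°
crank pin P = (r cos θ, r sin θ) = (43.664533, -36.638894)
h = r sin θ − e = -36.638894 − 6 = -42.638894
x = r cos θ + √(L² − h²) = 43.664533 + 166.631104 = 210.295637

210.2956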